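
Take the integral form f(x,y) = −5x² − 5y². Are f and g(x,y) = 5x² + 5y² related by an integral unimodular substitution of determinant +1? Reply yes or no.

D₁ = -100, D₂ = -100
f is negative-definite; reduce −f:
−f: reduced (well bottom): (5,0,5) with a≤c, −a<b≤a
flip sign back: reduced form of f is (-5,0,-5)
g: reduced (well bottom): (5,0,5) with a≤c, −a<b≤a
reduced forms (-5, 0, -5) vs (5, 0, 5) ⇒ inequivalent

no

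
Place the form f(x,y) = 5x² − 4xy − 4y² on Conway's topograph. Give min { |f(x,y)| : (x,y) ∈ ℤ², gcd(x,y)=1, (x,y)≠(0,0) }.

descent: ρ → (-4,4,5)  [lands on river]
river: ρ → (5,6,-3)
river: ρ → (-3,6,5)
river: ρ → (5,4,-4)
closes: descent 1, river 4
min |a| on river = 3

3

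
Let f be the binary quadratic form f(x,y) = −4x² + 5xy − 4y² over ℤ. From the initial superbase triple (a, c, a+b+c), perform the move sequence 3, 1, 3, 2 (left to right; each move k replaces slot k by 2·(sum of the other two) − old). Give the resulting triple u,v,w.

start (-4,-4,-3) = (f(1,0),f(0,1),f(1,1))
replace slot 3: 2·((-4)+(-4)) − (-3) = -13 → (-4,-4,-13)
replace slot 1: 2·((-4)+(-13)) − (-4) = -30 → (-30,-4,-13)
replace slot 3: 2·((-30)+(-4)) − (-13) = -55 → (-30,-4,-55)
replace slot 2: 2·((-30)+(-55)) − (-4) = -166 → (-30,-166,-55)

-30,-166,-55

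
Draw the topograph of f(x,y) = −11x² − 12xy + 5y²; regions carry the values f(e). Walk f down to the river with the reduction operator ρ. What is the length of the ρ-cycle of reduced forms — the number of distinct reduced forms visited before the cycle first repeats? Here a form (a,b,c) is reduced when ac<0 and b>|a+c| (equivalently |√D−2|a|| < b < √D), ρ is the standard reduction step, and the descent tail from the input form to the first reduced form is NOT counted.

D = 364, ⌊√D⌋ = 19
descent: ρ → (5,12,-11)  [lands on river]
river: ρ → (-11,10,6)
river: ρ → (6,14,-7)
river: ρ → (-7,14,6)
river: ρ → (6,10,-11)
river: ρ → (-11,12,5)
river: ρ → (5,18,-2)
river: ρ → (-2,18,5)
ρ-cycle length = 8 (tail of 1 descent step not counted)

8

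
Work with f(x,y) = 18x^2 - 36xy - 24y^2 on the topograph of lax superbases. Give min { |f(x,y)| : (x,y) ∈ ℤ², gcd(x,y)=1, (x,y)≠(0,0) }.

descent: ρ → (-24,36,18)  [lands on river]
river: ρ → (18,36,-24)
river: ρ → (-24,12,30)
river: ρ → (30,48,-6)
river: ρ → (-6,48,30)
river: ρ → (30,12,-24)
closes: descent 1, river 6
min |a| on river = 6

6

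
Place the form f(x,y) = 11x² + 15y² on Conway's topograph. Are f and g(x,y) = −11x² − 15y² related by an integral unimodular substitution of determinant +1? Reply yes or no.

D₁ = -660, D₂ = -660
f: reduced (well bottom): (11,0,15) with a≤c, −a<b≤a
g is negative-definite; reduce −g:
−g: reduced (well bottom): (11,0,15) with a≤c, −a<b≤a
flip sign back: reduced form of g is (-11,0,-15)
reduced forms (11, 0, 15) vs (-11, 0, -15) ⇒ inequivalent

no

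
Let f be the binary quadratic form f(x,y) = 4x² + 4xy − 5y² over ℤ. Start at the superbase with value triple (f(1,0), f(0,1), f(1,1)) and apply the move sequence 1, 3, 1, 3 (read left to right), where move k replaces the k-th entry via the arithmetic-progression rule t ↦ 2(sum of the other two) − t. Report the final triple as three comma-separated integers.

start (4,-5,3) = (f(1,0),f(0,1),f(1,1))
replace slot 1: 2·((-5)+3) − 4 = -8 → (-8,-5,3)
replace slot 3: 2·((-8)+(-5)) − 3 = -29 → (-8,-5,-29)
replace slot 1: 2·((-5)+(-29)) − (-8) = -60 → (-60,-5,-29)
replace slot 3: 2·((-60)+(-5)) − (-29) = -101 → (-60,-5,-101)

-60,-5,-101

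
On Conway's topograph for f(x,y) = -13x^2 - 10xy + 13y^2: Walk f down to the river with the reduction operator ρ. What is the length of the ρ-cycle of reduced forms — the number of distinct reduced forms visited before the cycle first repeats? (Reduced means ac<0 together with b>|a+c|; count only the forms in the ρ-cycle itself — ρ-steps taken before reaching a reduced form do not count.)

D = 776, ⌊√D⌋ = 27
descent: ρ → (13,10,-13)  [lands on river]
river: ρ → (-13,16,10)
river: ρ → (10,24,-5)
river: ρ → (-5,26,5)
river: ρ → (5,24,-10)
river: ρ → (-10,16,13)
ρ-cycle length = 6 (tail of 1 descent step not counted)

6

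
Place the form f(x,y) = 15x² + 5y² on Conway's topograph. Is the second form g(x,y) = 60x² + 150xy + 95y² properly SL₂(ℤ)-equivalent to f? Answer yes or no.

D₁ = -300, D₂ = -300
f: flip: (15,0,5)→(5,0,15)
f: reduced (well bottom): (5,0,15) with a≤c, −a<b≤a
g: translate: b→30 (≡150 mod 120), so (60,150,95)→(60,30,5)
g: flip: (60,30,5)→(5,-30,60)
g: translate: b→0 (≡-30 mod 10), so (5,-30,60)→(5,0,15)
g: reduced (well bottom): (5,0,15) with a≤c, −a<b≤a
reduced forms (5, 0, 15) vs (5, 0, 15) ⇒ equivalent

yes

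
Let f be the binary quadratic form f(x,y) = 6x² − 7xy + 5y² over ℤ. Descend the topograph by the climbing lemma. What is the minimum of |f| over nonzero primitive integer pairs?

translate: b→5 (≡-7 mod 12), so (6,-7,5)→(6,5,4)
flip: (6,5,4)→(4,-5,6)
translate: b→3 (≡-5 mod 8), so (4,-5,6)→(4,3,5)
reduced (well bottom): (4,3,5) with a≤c, −a<b≤a
well minimum = a = 4

4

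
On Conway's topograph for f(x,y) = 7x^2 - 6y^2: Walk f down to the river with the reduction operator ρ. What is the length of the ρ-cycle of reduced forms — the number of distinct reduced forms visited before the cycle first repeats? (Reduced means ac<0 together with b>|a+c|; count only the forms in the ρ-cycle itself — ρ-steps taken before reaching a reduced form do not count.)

D = 168, ⌊√D⌋ = 12
descent: ρ → (-6,12,1)  [lands on river]
river: ρ → (1,12,-6)
ρ-cycle length = 2 (tail of 1 descent step not counted)

2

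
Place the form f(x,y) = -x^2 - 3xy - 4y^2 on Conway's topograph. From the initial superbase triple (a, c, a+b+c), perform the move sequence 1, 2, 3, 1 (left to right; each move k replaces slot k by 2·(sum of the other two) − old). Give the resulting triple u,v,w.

start (-1,-4,-8) = (f(1,0),f(0,1),f(1,1))
replace slot 1: 2·((-4)+(-8)) − (-1) = -23 → (-23,-4,-8)
replace slot 2: 2·((-23)+(-8)) − (-4) = -58 → (-23,-58,-8)
replace slot 3: 2·((-23)+(-58)) − (-8) = -154 → (-23,-58,-154)
replace slot 1: 2·((-58)+(-154)) − (-23) = -401 → (-401,-58,-154)

-401,-58,-154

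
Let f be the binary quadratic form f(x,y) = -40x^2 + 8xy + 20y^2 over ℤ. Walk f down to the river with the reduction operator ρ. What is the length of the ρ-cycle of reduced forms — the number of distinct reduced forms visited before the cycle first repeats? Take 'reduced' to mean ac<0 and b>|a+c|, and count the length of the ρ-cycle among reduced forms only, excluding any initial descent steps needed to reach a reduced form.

D = 3264, ⌊√D⌋ = 57
descent: ρ → (20,32,-28)  [lands on river]
river: ρ → (-28,24,24)
river: ρ → (24,24,-28)
river: ρ → (-28,32,20)
river: ρ → (20,48,-12)
river: ρ → (-12,48,20)
ρ-cycle length = 6 (tail of 1 descent step not counted)

6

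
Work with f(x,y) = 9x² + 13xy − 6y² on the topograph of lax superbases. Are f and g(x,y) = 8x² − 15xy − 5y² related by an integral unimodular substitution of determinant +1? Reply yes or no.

D₁ = 385, D₂ = 385
river cycle of f (length 12): (-6, 11, 11), (11, 11, -6), (-6, 13, 9), (9, 5, -10), (-10, 15, 4), (4, 17, -6), (-6, 19, 1), (1, 19, -6), (-6, 17, 4), (4, 15, -10), … (2 more)
river cycle of g (length 10): (-5, 15, 8), (8, 17, -3), (-3, 19, 2), (2, 17, -12), (-12, 7, 7), (7, 7, -12), (-12, 17, 2), (2, 19, -3), (-3, 17, 8), (8, 15, -5)
cycles differ ⇒ inequivalent

no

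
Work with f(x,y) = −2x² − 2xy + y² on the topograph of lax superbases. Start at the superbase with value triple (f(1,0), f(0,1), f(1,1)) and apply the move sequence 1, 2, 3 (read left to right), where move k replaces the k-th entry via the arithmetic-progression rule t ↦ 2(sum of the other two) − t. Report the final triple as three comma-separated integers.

start (-2,1,-3) = (f(1,0),f(0,1),f(1,1))
replace slot 1: 2·(1+(-3)) − (-2) = -2 → (-2,1,-3)
replace slot 2: 2·((-2)+(-3)) − 1 = -11 → (-2,-11,-3)
replace slot 3: 2·((-2)+(-11)) − (-3) = -23 → (-2,-11,-23)

-2,-11,-23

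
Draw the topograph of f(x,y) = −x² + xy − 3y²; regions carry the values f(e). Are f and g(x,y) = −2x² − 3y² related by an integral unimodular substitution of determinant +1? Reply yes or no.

D₁ = -11, D₂ = -24
discriminants differ ⇒ not SL₂(ℤ)-equivalent

no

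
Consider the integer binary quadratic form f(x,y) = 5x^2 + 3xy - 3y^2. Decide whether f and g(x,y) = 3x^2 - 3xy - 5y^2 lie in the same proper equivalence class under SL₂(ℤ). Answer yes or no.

D₁ = 69, D₂ = 69
river cycle of f (length 4): (-3, 3, 5), (5, 7, -1), (-1, 7, 5), (5, 3, -3)
river cycle of g (length 4): (-5, 3, 3), (3, 3, -5), (-5, 7, 1), (1, 7, -5)
cycles differ ⇒ inequivalent

no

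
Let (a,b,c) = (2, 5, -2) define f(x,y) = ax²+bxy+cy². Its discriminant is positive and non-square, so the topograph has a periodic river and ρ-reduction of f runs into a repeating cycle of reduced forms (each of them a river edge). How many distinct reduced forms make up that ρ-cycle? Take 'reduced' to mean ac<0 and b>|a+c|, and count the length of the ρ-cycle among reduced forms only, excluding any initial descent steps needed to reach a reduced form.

D = 41, ⌊√D⌋ = 6
river: ρ → (-2,3,4)
river: ρ → (4,5,-1)
river: ρ → (-1,5,4)
river: ρ → (4,3,-2)
river: ρ → (-2,5,2)
river: ρ → (2,3,-4)
river: ρ → (-4,5,1)
river: ρ → (1,5,-4)
river: ρ → (-4,3,2)
river: ρ → (2,5,-2)
ρ-cycle length = 10 (tail of 0 descent steps not counted)

10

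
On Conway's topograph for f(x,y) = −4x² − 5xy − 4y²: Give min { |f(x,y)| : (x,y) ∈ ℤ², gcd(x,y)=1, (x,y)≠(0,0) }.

translate: b→-3 (≡5 mod 8), so (4,5,4)→(4,-3,3)
flip: (4,-3,3)→(3,3,4)
reduced (well bottom): (3,3,4) with a≤c, −a<b≤a
well minimum |f| = |-3| = 3 (negative-definite)

3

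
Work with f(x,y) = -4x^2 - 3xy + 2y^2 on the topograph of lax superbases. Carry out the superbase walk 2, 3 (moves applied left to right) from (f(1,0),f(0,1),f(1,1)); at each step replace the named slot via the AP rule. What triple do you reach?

start (-4,2,-5) = (f(1,0),f(0,1),f(1,1))
replace slot 2: 2·((-4)+(-5)) − 2 = -20 → (-4,-20,-5)
replace slot 3: 2·((-4)+(-20)) − (-5) = -43 → (-4,-20,-43)

-4,-20,-43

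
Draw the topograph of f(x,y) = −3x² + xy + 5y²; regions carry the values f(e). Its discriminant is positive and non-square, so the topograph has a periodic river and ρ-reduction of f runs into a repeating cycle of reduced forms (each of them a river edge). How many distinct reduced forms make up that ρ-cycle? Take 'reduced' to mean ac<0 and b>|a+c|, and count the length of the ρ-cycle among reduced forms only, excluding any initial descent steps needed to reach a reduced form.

D = 61, ⌊√D⌋ = 7
descent: ρ → (5,-1,-3)
descent: ρ → (-3,7,1)  [lands on river]
river: ρ → (1,7,-3)
river: ρ → (-3,5,3)
river: ρ → (3,7,-1)
river: ρ → (-1,7,3)
river: ρ → (3,5,-3)
ρ-cycle length = 6 (tail of 2 descent steps not counted)

6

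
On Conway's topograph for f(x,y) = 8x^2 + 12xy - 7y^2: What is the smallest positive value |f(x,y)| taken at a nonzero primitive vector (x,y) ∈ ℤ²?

river: ρ → (-7,16,4)
river: ρ → (4,16,-7)
river: ρ → (-7,12,8)
river: ρ → (8,4,-11)
river: ρ → (-11,18,1)
river: ρ → (1,18,-11)
river: ρ → (-11,4,8)
river: ρ → (8,12,-7)
closes: descent 0, river 8
min |a| on river = 1

1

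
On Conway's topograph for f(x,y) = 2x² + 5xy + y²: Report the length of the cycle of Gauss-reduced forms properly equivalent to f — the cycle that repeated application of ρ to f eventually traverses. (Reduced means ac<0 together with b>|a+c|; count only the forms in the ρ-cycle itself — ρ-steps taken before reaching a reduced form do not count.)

D = 17, ⌊√D⌋ = 4
descent: ρ → (1,3,-2)  [lands on river]
river: ρ → (-2,1,2)
river: ρ → (2,3,-1)
river: ρ → (-1,3,2)
river: ρ → (2,1,-2)
river: ρ → (-2,3,1)
ρ-cycle length = 6 (tail of 1 descent step not counted)

6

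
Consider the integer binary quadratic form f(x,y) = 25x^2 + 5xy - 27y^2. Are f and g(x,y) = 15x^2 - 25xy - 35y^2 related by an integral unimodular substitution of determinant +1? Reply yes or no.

D₁ = 2725, D₂ = 2725
river cycle of f (length 10): (-27, 49, 3), (3, 47, -43), (-43, 39, 7), (7, 45, -25), (-25, 5, 27), (27, 49, -3), (-3, 47, 43), (43, 39, -7), (-7, 45, 25), (25, 5, -27)
river cycle of g (length 14): (-35, 25, 15), (15, 35, -25), (-25, 15, 25), (25, 35, -15), (-15, 25, 35), (35, 45, -5), (-5, 45, 35), (35, 25, -15), (-15, 35, 25), (25, 15, -25), … (4 more)
cycles differ ⇒ inequivalent

no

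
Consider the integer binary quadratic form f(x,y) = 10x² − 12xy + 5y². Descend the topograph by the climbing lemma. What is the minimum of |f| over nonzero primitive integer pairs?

translate: b→8 (≡-12 mod 20), so (10,-12,5)→(10,8,3)
flip: (10,8,3)→(3,-8,10)
translate: b→-2 (≡-8 mod 6), so (3,-8,10)→(3,-2,5)
reduced (well bottom): (3,-2,5) with a≤c, −a<b≤a
well minimum = a = 3

3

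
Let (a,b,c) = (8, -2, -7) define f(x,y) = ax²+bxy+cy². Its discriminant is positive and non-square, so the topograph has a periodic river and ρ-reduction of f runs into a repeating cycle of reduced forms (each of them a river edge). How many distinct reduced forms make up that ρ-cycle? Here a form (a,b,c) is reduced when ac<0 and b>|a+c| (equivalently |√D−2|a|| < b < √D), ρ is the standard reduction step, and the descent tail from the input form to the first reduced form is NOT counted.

D = 228, ⌊√D⌋ = 15
descent: ρ → (-7,2,8)  [lands on river]
river: ρ → (8,14,-1)
river: ρ → (-1,14,8)
river: ρ → (8,2,-7)
river: ρ → (-7,12,3)
river: ρ → (3,12,-7)
ρ-cycle length = 6 (tail of 1 descent step not counted)

6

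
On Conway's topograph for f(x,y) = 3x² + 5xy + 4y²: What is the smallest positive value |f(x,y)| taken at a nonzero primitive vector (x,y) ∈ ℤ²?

translate: b→-1 (≡5 mod 6), so (3,5,4)→(3,-1,2)
flip: (3,-1,2)→(2,1,3)
reduced (well bottom): (2,1,3) with a≤c, −a<b≤a
well minimum = a = 2

2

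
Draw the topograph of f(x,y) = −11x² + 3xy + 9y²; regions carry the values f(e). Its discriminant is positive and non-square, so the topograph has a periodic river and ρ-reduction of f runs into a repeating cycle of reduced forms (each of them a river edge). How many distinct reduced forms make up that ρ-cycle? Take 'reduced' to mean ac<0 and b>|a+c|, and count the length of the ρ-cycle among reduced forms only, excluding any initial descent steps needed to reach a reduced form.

D = 405, ⌊√D⌋ = 20
river: ρ → (9,15,-5)
river: ρ → (-5,15,9)
river: ρ → (9,3,-11)
river: ρ → (-11,19,1)
river: ρ → (1,19,-11)
river: ρ → (-11,3,9)
ρ-cycle length = 6 (tail of 0 descent steps not counted)

6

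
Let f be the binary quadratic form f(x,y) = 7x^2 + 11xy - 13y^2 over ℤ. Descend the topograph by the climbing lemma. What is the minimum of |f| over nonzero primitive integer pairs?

river: ρ → (-13,15,5)
river: ρ → (5,15,-13)
river: ρ → (-13,11,7)
river: ρ → (7,17,-7)
river: ρ → (-7,11,13)
river: ρ → (13,15,-5)
river: ρ → (-5,15,13)
river: ρ → (13,11,-7)
river: ρ → (-7,17,7)
river: ρ → (7,11,-13)
closes: descent 0, river 10
min |a| on river = 5

5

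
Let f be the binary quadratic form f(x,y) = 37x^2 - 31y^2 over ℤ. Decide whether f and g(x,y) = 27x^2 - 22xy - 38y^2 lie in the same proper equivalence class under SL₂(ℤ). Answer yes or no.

D₁ = 4588, D₂ = 4588
river cycle of f (length 20): (-31, 62, 6), (6, 58, -51), (-51, 44, 13), (13, 60, -19), (-19, 54, 22), (22, 34, -39), (-39, 44, 17), (17, 58, -18), (-18, 50, 29), (29, 66, -2), … (10 more)
river cycle of g (length 24): (-38, 22, 27), (27, 32, -33), (-33, 34, 26), (26, 18, -41), (-41, 64, 3), (3, 62, -62), (-62, 62, 3), (3, 64, -41), (-41, 18, 26), (26, 34, -33), … (14 more)
cycles differ ⇒ inequivalent

no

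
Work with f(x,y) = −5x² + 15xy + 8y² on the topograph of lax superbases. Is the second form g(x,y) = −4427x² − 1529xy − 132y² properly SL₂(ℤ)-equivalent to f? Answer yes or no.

D₁ = 385, D₂ = 385
river cycle of f (length 10): (8, 17, -3), (-3, 19, 2), (2, 17, -12), (-12, 7, 7), (7, 7, -12), (-12, 17, 2), (2, 19, -3), (-3, 17, 8), (8, 15, -5), (-5, 15, 8)
river cycle of g (length 10): (-5, 15, 8), (8, 17, -3), (-3, 19, 2), (2, 17, -12), (-12, 7, 7), (7, 7, -12), (-12, 17, 2), (2, 19, -3), (-3, 17, 8), (8, 15, -5)
cycles coincide ⇒ equivalent

yes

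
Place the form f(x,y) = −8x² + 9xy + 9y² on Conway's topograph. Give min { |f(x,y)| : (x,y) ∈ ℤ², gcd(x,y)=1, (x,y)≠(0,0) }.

river: ρ → (9,9,-8)
river: ρ → (-8,7,10)
river: ρ → (10,13,-5)
river: ρ → (-5,17,4)
river: ρ → (4,15,-9)
river: ρ → (-9,3,10)
river: ρ → (10,17,-2)
river: ρ → (-2,19,1)
river: ρ → (1,19,-2)
river: ρ → (-2,17,10)
river: ρ → (10,3,-9)
river: ρ → (-9,15,4)
river: ρ → (4,17,-5)
river: ρ → (-5,13,10)
river: ρ → (10,7,-8)
river: ρ → (-8,9,9)
closes: descent 0, river 16
min |a| on river = 1

1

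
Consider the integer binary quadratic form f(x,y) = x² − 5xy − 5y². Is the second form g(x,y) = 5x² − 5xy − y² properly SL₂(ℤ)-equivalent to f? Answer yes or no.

D₁ = 45, D₂ = 45
river cycle of f (length 2): (-5, 5, 1), (1, 5, -5)
river cycle of g (length 2): (-1, 5, 5), (5, 5, -1)
cycles differ ⇒ inequivalent

no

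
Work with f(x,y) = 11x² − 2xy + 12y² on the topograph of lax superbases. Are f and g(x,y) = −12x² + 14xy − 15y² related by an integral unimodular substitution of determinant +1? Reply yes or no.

D₁ = -524, D₂ = -524
f: reduced (well bottom): (11,-2,12) with a≤c, −a<b≤a
g is negative-definite; reduce −g:
−g: translate: b→10 (≡-14 mod 24), so (12,-14,15)→(12,10,13)
−g: reduced (well bottom): (12,10,13) with a≤c, −a<b≤a
flip sign back: reduced form of g is (-12,-10,-13)
reduced forms (11, -2, 12) vs (-12, -10, -13) ⇒ inequivalent

no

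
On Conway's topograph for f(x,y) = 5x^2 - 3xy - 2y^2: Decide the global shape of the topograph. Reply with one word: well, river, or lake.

D = b²−4ac = (-3)² − 4·5·(-2) = 49
D = 7² is a perfect square ⇒ form factors over ℤ ⇒ lakes

lake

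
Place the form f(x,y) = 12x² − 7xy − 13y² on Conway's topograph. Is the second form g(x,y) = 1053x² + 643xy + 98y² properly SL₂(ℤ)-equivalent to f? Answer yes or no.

D₁ = 673, D₂ = 673
river cycle of f (length 58): (-13, 7, 12), (12, 17, -8), (-8, 15, 14), (14, 13, -9), (-9, 23, 4), (4, 25, -3), (-3, 23, 12), (12, 25, -1), (-1, 25, 12), (12, 23, -3), … (48 more)
river cycle of g (length 58): (6, 19, -13), (-13, 7, 12), (12, 17, -8), (-8, 15, 14), (14, 13, -9), (-9, 23, 4), (4, 25, -3), (-3, 23, 12), (12, 25, -1), (-1, 25, 12), … (48 more)
cycles coincide ⇒ equivalent

yes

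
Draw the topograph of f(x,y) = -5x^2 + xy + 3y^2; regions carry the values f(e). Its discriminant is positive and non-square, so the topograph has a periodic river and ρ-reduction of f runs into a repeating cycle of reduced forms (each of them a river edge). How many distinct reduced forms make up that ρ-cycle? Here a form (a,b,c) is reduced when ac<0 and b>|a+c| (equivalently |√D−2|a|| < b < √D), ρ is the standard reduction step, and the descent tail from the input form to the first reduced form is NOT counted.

D = 61, ⌊√D⌋ = 7
descent: ρ → (3,5,-3)  [lands on river]
river: ρ → (-3,7,1)
river: ρ → (1,7,-3)
river: ρ → (-3,5,3)
river: ρ → (3,7,-1)
river: ρ → (-1,7,3)
ρ-cycle length = 6 (tail of 1 descent step not counted)

6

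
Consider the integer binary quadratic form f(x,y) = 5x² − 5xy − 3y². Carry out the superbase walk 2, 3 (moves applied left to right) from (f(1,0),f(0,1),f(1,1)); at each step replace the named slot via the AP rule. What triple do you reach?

start (5,-3,-3) = (f(1,0),f(0,1),f(1,1))
replace slot 2: 2·(5+(-3)) − (-3) = 7 → (5,7,-3)
replace slot 3: 2·(5+7) − (-3) = 27 → (5,7,27)

5,7,27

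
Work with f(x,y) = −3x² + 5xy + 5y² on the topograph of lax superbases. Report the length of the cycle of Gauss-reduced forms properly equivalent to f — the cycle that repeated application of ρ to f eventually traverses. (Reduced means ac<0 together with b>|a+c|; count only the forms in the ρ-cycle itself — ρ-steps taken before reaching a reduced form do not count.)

D = 85, ⌊√D⌋ = 9
river: ρ → (5,5,-3)
river: ρ → (-3,7,3)
river: ρ → (3,5,-5)
river: ρ → (-5,5,3)
river: ρ → (3,7,-3)
river: ρ → (-3,5,5)
ρ-cycle length = 6 (tail of 0 descent steps not counted)

6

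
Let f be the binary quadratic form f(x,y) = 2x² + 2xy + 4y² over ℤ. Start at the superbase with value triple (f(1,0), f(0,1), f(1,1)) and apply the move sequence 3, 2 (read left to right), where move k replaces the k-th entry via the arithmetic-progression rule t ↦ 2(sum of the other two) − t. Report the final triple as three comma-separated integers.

start (2,4,8) = (f(1,0),f(0,1),f(1,1))
replace slot 3: 2·(2+4) − 8 = 4 → (2,4,4)
replace slot 2: 2·(2+4) − 4 = 8 → (2,8,4)

2,8,4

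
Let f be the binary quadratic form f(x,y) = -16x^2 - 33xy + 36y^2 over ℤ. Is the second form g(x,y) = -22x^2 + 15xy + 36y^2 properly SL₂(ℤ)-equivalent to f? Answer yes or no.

D₁ = 3393, D₂ = 3393
river cycle of f (length 8): (36, 33, -16), (-16, 31, 38), (38, 45, -9), (-9, 45, 38), (38, 31, -16), (-16, 33, 36), (36, 39, -13), (-13, 39, 36)
river cycle of g (length 6): (36, 57, -1), (-1, 57, 36), (36, 15, -22), (-22, 29, 29), (29, 29, -22), (-22, 15, 36)
cycles differ ⇒ inequivalent

no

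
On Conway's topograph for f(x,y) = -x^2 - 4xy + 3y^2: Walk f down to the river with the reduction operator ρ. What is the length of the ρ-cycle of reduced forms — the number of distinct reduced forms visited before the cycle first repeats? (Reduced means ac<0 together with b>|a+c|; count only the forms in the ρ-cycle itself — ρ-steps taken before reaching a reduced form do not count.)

D = 28, ⌊√D⌋ = 5
descent: ρ → (3,4,-1)  [lands on river]
river: ρ → (-1,4,3)
river: ρ → (3,2,-2)
river: ρ → (-2,2,3)
ρ-cycle length = 4 (tail of 1 descent step not counted)

4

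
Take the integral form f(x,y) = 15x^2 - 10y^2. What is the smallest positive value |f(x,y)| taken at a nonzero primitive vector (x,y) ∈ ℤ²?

descent: ρ → (-10,20,5)  [lands on river]
river: ρ → (5,20,-10)
closes: descent 1, river 2
min |a| on river = 5

5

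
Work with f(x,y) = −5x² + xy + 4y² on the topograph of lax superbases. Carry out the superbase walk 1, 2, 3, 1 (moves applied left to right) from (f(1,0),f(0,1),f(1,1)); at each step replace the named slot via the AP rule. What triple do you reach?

start (-5,4,0) = (f(1,0),f(0,1),f(1,1))
replace slot 1: 2·(4+0) − (-5) = 13 → (13,4,0)
replace slot 2: 2·(13+0) − 4 = 22 → (13,22,0)
replace slot 3: 2·(13+22) − 0 = 70 → (13,22,70)
replace slot 1: 2·(22+70) − 13 = 171 → (171,22,70)

171,22,70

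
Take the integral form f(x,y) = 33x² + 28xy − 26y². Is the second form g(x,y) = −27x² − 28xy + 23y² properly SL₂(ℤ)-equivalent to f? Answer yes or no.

D₁ = 4216, D₂ = 3268
discriminants differ ⇒ not SL₂(ℤ)-equivalent

no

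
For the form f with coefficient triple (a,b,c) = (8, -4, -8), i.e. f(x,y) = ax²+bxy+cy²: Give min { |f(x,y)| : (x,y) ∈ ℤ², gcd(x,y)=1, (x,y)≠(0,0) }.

descent: ρ → (-8,4,8)  [lands on river]
river: ρ → (8,12,-4)
river: ρ → (-4,12,8)
river: ρ → (8,4,-8)
river: ρ → (-8,12,4)
river: ρ → (4,12,-8)
closes: descent 1, river 6
min |a| on river = 4

4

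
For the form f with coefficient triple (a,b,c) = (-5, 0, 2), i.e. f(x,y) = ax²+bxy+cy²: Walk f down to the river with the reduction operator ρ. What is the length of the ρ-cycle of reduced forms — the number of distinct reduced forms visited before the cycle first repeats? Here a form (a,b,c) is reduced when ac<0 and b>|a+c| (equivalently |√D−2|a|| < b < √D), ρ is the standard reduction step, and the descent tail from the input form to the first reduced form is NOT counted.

D = 40, ⌊√D⌋ = 6
descent: ρ → (2,4,-3)  [lands on river]
river: ρ → (-3,2,3)
river: ρ → (3,4,-2)
river: ρ → (-2,4,3)
river: ρ → (3,2,-3)
river: ρ → (-3,4,2)
ρ-cycle length = 6 (tail of 1 descent step not counted)

6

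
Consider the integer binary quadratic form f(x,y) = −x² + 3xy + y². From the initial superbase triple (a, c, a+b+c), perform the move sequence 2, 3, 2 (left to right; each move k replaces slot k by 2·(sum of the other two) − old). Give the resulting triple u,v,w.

start (-1,1,3) = (f(1,0),f(0,1),f(1,1))
replace slot 2: 2·((-1)+3) − 1 = 3 → (-1,3,3)
replace slot 3: 2·((-1)+3) − 3 = 1 → (-1,3,1)
replace slot 2: 2·((-1)+1) − 3 = -3 → (-1,-3,1)

-1,-3,1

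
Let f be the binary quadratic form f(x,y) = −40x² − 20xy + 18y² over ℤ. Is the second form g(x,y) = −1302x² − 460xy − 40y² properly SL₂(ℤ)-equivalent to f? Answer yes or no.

D₁ = 3280, D₂ = 3280
river cycle of f (length 8): (18, 56, -2), (-2, 56, 18), (18, 52, -8), (-8, 44, 42), (42, 40, -10), (-10, 40, 42), (42, 44, -8), (-8, 52, 18)
river cycle of g (length 8): (18, 56, -2), (-2, 56, 18), (18, 52, -8), (-8, 44, 42), (42, 40, -10), (-10, 40, 42), (42, 44, -8), (-8, 52, 18)
cycles coincide ⇒ equivalent

yes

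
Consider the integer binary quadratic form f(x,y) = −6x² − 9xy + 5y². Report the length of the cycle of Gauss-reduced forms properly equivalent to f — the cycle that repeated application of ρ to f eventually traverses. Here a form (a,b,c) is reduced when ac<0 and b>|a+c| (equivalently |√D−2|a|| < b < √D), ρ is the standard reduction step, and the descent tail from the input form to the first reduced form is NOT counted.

D = 201, ⌊√D⌋ = 14
descent: ρ → (5,9,-6)  [lands on river]
river: ρ → (-6,3,8)
river: ρ → (8,13,-1)
river: ρ → (-1,13,8)
river: ρ → (8,3,-6)
river: ρ → (-6,9,5)
river: ρ → (5,11,-4)
river: ρ → (-4,13,2)
river: ρ → (2,11,-10)
river: ρ → (-10,9,3)
river: ρ → (3,9,-10)
river: ρ → (-10,11,2)
river: ρ → (2,13,-4)
river: ρ → (-4,11,5)
ρ-cycle length = 14 (tail of 1 descent step not counted)

14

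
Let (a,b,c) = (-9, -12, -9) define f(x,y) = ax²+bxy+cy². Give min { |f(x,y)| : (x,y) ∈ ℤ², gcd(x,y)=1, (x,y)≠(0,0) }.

translate: b→-6 (≡12 mod 18), so (9,12,9)→(9,-6,6)
flip: (9,-6,6)→(6,6,9)
reduced (well bottom): (6,6,9) with a≤c, −a<b≤a
well minimum |f| = |-6| = 6 (negative-definite)

6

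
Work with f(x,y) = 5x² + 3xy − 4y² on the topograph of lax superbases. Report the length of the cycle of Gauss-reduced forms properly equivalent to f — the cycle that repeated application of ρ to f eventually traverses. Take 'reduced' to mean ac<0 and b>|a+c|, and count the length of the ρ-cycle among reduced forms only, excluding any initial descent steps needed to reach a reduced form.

D = 89, ⌊√D⌋ = 9
river: ρ → (-4,5,4)
river: ρ → (4,3,-5)
river: ρ → (-5,7,2)
river: ρ → (2,9,-1)
river: ρ → (-1,9,2)
river: ρ → (2,7,-5)
river: ρ → (-5,3,4)
river: ρ → (4,5,-4)
river: ρ → (-4,3,5)
river: ρ → (5,7,-2)
river: ρ → (-2,9,1)
river: ρ → (1,9,-2)
river: ρ → (-2,7,5)
river: ρ → (5,3,-4)
ρ-cycle length = 14 (tail of 0 descent steps not counted)

14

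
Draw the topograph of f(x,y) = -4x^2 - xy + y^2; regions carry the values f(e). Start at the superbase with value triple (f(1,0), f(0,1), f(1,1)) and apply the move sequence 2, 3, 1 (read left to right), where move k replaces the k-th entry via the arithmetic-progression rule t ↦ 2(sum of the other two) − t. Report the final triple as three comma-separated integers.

start (-4,1,-4) = (f(1,0),f(0,1),f(1,1))
replace slot 2: 2·((-4)+(-4)) − 1 = -17 → (-4,-17,-4)
replace slot 3: 2·((-4)+(-17)) − (-4) = -38 → (-4,-17,-38)
replace slot 1: 2·((-17)+(-38)) − (-4) = -106 → (-106,-17,-38)

-106,-17,-38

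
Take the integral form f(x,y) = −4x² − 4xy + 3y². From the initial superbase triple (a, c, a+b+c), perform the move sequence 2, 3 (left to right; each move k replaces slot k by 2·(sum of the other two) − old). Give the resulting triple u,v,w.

start (-4,3,-5) = (f(1,0),f(0,1),f(1,1))
replace slot 2: 2·((-4)+(-5)) − 3 = -21 → (-4,-21,-5)
replace slot 3: 2·((-4)+(-21)) − (-5) = -45 → (-4,-21,-45)

-4,-21,-45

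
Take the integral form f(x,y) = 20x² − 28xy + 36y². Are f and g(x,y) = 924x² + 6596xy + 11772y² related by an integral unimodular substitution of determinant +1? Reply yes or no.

D₁ = -2096, D₂ = -2096
f: translate: b→12 (≡-28 mod 40), so (20,-28,36)→(20,12,28)
f: reduced (well bottom): (20,12,28) with a≤c, −a<b≤a
g: translate: b→-796 (≡6596 mod 1848), so (924,6596,11772)→(924,-796,172)
g: flip: (924,-796,172)→(172,796,924)
g: translate: b→108 (≡796 mod 344), so (172,796,924)→(172,108,20)
g: flip: (172,108,20)→(20,-108,172)
g: translate: b→12 (≡-108 mod 40), so (20,-108,172)→(20,12,28)
g: reduced (well bottom): (20,12,28) with a≤c, −a<b≤a
reduced forms (20, 12, 28) vs (20, 12, 28) ⇒ equivalent

yes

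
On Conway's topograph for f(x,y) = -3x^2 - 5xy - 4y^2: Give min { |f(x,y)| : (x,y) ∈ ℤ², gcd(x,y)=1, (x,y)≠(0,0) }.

translate: b→-1 (≡5 mod 6), so (3,5,4)→(3,-1,2)
flip: (3,-1,2)→(2,1,3)
reduced (well bottom): (2,1,3) with a≤c, −a<b≤a
well minimum |f| = |-2| = 2 (negative-definite)

2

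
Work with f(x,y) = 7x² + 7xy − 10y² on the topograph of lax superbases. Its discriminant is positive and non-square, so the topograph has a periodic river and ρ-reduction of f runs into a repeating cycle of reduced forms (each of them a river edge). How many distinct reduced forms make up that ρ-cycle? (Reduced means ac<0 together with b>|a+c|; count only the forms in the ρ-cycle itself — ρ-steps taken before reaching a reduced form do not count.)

D = 329, ⌊√D⌋ = 18
river: ρ → (-10,13,4)
river: ρ → (4,11,-13)
river: ρ → (-13,15,2)
river: ρ → (2,17,-5)
river: ρ → (-5,13,8)
river: ρ → (8,3,-10)
river: ρ → (-10,17,1)
river: ρ → (1,17,-10)
river: ρ → (-10,3,8)
river: ρ → (8,13,-5)
river: ρ → (-5,17,2)
river: ρ → (2,15,-13)
river: ρ → (-13,11,4)
river: ρ → (4,13,-10)
river: ρ → (-10,7,7)
river: ρ → (7,7,-10)
ρ-cycle length = 16 (tail of 0 descent steps not counted)

16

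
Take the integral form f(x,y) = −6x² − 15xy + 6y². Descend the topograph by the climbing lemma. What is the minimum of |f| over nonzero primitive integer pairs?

descent: ρ → (6,15,-6)  [lands on river]
river: ρ → (-6,9,12)
river: ρ → (12,15,-3)
river: ρ → (-3,15,12)
river: ρ → (12,9,-6)
river: ρ → (-6,15,6)
river: ρ → (6,9,-12)
river: ρ → (-12,15,3)
river: ρ → (3,15,-12)
river: ρ → (-12,9,6)
closes: descent 1, river 10
min |a| on river = 3

3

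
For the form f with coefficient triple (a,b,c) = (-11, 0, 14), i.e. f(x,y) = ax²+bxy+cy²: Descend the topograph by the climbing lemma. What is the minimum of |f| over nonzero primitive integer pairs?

descent: ρ → (14,0,-11)
descent: ρ → (-11,22,3)  [lands on river]
river: ρ → (3,20,-18)
river: ρ → (-18,16,5)
river: ρ → (5,24,-2)
river: ρ → (-2,24,5)
river: ρ → (5,16,-18)
river: ρ → (-18,20,3)
river: ρ → (3,22,-11)
closes: descent 2, river 8
min |a| on river = 2

2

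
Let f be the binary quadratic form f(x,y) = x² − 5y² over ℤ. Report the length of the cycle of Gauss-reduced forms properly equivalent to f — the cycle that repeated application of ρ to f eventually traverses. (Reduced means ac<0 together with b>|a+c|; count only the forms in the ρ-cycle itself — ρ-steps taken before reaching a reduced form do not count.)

D = 20, ⌊√D⌋ = 4
descent: ρ → (-5,0,1)
descent: ρ → (1,4,-1)  [lands on river]
river: ρ → (-1,4,1)
ρ-cycle length = 2 (tail of 2 descent steps not counted)

2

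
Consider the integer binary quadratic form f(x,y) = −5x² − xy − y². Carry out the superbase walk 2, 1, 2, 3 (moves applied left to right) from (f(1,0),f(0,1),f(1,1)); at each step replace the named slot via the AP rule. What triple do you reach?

start (-5,-1,-7) = (f(1,0),f(0,1),f(1,1))
replace slot 2: 2·((-5)+(-7)) − (-1) = -23 → (-5,-23,-7)
replace slot 1: 2·((-23)+(-7)) − (-5) = -55 → (-55,-23,-7)
replace slot 2: 2·((-55)+(-7)) − (-23) = -101 → (-55,-101,-7)
replace slot 3: 2·((-55)+(-101)) − (-7) = -305 → (-55,-101,-305)

-55,-101,-305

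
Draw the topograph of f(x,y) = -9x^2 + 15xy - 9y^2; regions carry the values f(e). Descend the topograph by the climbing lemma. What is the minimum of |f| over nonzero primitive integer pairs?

translate: b→3 (≡-15 mod 18), so (9,-15,9)→(9,3,3)
flip: (9,3,3)→(3,-3,9)
translate: b→3 (≡-3 mod 6), so (3,-3,9)→(3,3,9)
reduced (well bottom): (3,3,9) with a≤c, −a<b≤a
well minimum |f| = |-3| = 3 (negative-definite)

3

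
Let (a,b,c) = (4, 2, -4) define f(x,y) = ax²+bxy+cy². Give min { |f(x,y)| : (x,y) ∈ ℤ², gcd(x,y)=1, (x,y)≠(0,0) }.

river: ρ → (-4,6,2)
river: ρ → (2,6,-4)
river: ρ → (-4,2,4)
river: ρ → (4,6,-2)
river: ρ → (-2,6,4)
river: ρ → (4,2,-4)
closes: descent 0, river 6
min |a| on river = 2

2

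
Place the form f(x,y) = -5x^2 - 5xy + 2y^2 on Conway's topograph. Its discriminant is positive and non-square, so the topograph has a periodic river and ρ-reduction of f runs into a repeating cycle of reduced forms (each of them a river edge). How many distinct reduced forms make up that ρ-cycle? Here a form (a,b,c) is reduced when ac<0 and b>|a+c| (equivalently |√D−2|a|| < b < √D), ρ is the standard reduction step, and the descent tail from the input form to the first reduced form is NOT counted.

D = 65, ⌊√D⌋ = 8
descent: ρ → (2,5,-5)  [lands on river]
river: ρ → (-5,5,2)
river: ρ → (2,7,-2)
river: ρ → (-2,5,5)
river: ρ → (5,5,-2)
river: ρ → (-2,7,2)
ρ-cycle length = 6 (tail of 1 descent step not counted)

6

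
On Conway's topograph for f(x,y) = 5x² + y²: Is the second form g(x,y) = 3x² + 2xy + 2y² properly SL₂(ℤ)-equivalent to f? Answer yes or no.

D₁ = -20, D₂ = -20
f: flip: (5,0,1)→(1,0,5)
f: reduced (well bottom): (1,0,5) with a≤c, −a<b≤a
g: flip: (3,2,2)→(2,-2,3)
g: translate: b→2 (≡-2 mod 4), so (2,-2,3)→(2,2,3)
g: reduced (well bottom): (2,2,3) with a≤c, −a<b≤a
reduced forms (1, 0, 5) vs (2, 2, 3) ⇒ inequivalent

no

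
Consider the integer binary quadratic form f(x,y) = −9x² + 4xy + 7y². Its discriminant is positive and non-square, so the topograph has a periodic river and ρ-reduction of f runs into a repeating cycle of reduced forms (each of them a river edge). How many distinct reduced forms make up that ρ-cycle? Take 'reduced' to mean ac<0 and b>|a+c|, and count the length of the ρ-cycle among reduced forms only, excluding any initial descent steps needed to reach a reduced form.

D = 268, ⌊√D⌋ = 16
river: ρ → (7,10,-6)
river: ρ → (-6,14,3)
river: ρ → (3,16,-1)
river: ρ → (-1,16,3)
river: ρ → (3,14,-6)
river: ρ → (-6,10,7)
river: ρ → (7,4,-9)
river: ρ → (-9,14,2)
river: ρ → (2,14,-9)
river: ρ → (-9,4,7)
ρ-cycle length = 10 (tail of 0 descent steps not counted)

10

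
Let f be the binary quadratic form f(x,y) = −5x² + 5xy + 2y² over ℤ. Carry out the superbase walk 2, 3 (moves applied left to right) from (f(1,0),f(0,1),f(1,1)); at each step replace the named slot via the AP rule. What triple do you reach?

start (-5,2,2) = (f(1,0),f(0,1),f(1,1))
replace slot 2: 2·((-5)+2) − 2 = -8 → (-5,-8,2)
replace slot 3: 2·((-5)+(-8)) − 2 = -28 → (-5,-8,-28)

-5,-8,-28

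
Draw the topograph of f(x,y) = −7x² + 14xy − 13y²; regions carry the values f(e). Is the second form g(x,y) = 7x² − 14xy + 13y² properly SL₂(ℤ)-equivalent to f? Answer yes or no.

D₁ = -168, D₂ = -168
f is negative-definite; reduce −f:
−f: translate: b→0 (≡-14 mod 14), so (7,-14,13)→(7,0,6)
−f: flip: (7,0,6)→(6,0,7)
−f: reduced (well bottom): (6,0,7) with a≤c, −a<b≤a
flip sign back: reduced form of f is (-6,0,-7)
g: translate: b→0 (≡-14 mod 14), so (7,-14,13)→(7,0,6)
g: flip: (7,0,6)→(6,0,7)
g: reduced (well bottom): (6,0,7) with a≤c, −a<b≤a
reduced forms (-6, 0, -7) vs (6, 0, 7) ⇒ inequivalent

no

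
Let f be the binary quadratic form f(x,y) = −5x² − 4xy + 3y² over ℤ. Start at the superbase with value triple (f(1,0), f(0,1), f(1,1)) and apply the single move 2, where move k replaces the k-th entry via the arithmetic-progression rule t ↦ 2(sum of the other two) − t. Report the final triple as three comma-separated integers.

start (-5,3,-6) = (f(1,0),f(0,1),f(1,1))
replace slot 2: 2·((-5)+(-6)) − 3 = -25 → (-5,-25,-6)

-5,-25,-6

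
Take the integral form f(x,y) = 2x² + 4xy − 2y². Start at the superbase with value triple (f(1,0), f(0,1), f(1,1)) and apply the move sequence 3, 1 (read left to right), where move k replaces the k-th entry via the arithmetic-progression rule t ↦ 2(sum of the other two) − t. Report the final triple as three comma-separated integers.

start (2,-2,4) = (f(1,0),f(0,1),f(1,1))
replace slot 3: 2·(2+(-2)) − 4 = -4 → (2,-2,-4)
replace slot 1: 2·((-2)+(-4)) − 2 = -14 → (-14,-2,-4)

-14,-2,-4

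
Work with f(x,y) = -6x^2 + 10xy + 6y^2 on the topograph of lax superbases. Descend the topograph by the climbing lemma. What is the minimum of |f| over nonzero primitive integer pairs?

river: ρ → (6,14,-2)
river: ρ → (-2,14,6)
river: ρ → (6,10,-6)
river: ρ → (-6,14,2)
river: ρ → (2,14,-6)
river: ρ → (-6,10,6)
closes: descent 0, river 6
min |a| on river = 2

2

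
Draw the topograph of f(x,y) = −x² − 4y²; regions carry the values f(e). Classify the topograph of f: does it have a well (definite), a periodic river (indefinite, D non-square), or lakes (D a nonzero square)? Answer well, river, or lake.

D = b²−4ac = 0² − 4·(-1)·(-4) = -16
D < 0 ⇒ definite ⇒ every region one sign ⇒ single well

well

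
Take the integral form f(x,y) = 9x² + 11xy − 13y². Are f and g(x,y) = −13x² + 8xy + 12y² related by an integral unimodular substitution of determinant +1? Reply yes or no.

D₁ = 589, D₂ = 688
discriminants differ ⇒ not SL₂(ℤ)-equivalent

no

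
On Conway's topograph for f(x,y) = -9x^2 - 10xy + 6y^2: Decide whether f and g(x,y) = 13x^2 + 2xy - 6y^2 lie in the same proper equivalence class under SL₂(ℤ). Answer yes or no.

D₁ = 316, D₂ = 316
river cycle of f (length 6): (6, 10, -9), (-9, 8, 7), (7, 6, -10), (-10, 14, 3), (3, 16, -5), (-5, 14, 6)
river cycle of g (length 6): (-6, 10, 9), (9, 8, -7), (-7, 6, 10), (10, 14, -3), (-3, 16, 5), (5, 14, -6)
cycles differ ⇒ inequivalent

no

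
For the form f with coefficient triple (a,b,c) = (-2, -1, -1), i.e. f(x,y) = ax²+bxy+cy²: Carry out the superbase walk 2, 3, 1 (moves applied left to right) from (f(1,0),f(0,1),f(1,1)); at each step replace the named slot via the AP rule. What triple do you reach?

start (-2,-1,-4) = (f(1,0),f(0,1),f(1,1))
replace slot 2: 2·((-2)+(-4)) − (-1) = -11 → (-2,-11,-4)
replace slot 3: 2·((-2)+(-11)) − (-4) = -22 → (-2,-11,-22)
replace slot 1: 2·((-11)+(-22)) − (-2) = -64 → (-64,-11,-22)

-64,-11,-22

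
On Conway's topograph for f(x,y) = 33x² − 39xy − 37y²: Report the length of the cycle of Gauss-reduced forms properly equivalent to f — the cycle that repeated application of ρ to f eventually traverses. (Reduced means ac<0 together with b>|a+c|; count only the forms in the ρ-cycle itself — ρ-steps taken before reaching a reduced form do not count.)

D = 6405, ⌊√D⌋ = 80
descent: ρ → (-37,39,33)  [lands on river]
river: ρ → (33,27,-43)
river: ρ → (-43,59,17)
river: ρ → (17,77,-7)
river: ρ → (-7,77,17)
river: ρ → (17,59,-43)
river: ρ → (-43,27,33)
river: ρ → (33,39,-37)
river: ρ → (-37,35,35)
river: ρ → (35,35,-37)
ρ-cycle length = 10 (tail of 1 descent step not counted)

10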